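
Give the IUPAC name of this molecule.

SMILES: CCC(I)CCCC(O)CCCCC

10-iodododecan-6-ol

The longest carbon chain that includes the –OH group has 12 carbons, so the parent hydride is dodecane.
The highest-priority functional group is an alcohol (–OH), so the name ends in -ol.
The numbering direction is chosen so that numbering from this end puts the hydroxyl group at C-6 rather than C-7.
This places the hydroxyl at C-6; an iodo group at C-10.
The name is 10-iodododecan-6-ol.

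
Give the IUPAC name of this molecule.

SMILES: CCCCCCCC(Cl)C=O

2-chlorononanal

The longest carbon chain that includes the –CHO group has 9 carbons, so the parent hydride is nonane.
An aldehyde (terminal –CHO) is the principal characteristic group, giving the suffix -al.
Number the chain so that the aldehyde carbon is C-1 by definition.
That gives a chloro group at C-2.
The name is 2-chlorononanal.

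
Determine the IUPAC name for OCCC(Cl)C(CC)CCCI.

3-chloro-4-ethyl-7-iodoheptan-1-ol

The longest carbon chain that includes the –OH group has 7 carbons, so the parent hydride is heptane.
The highest-priority functional group is an alcohol (–OH), so the name ends in -ol.
Number the chain so that numbering from this end puts the hydroxyl group at C-1 rather than C-7.
This places the hydroxyl at C-1; a chloro group at C-3; an ethyl group at C-4; an iodo group at C-7.
The substituents are ordered alphabetically, ignoring any di-/tri- multipliers.
Assembling the pieces gives 3-chloro-4-ethyl-7-iodoheptan-1-ol.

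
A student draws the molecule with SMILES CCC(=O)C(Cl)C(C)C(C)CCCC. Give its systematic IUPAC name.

The longest chain bearing the carbonyl is 10 carbons long (decane).
The principal characteristic group is a ketone (C=O on an internal carbon), named with the suffix -one.
Choose the numbering such that numbering from this end puts the carbonyl group at C-3 rather than C-8.
With this numbering: the carbonyl at C-3; a chloro group at C-4; methyl groups at C-5 and C-6.
Substituent prefixes are cited in alphabetical order (multiplying prefixes like di-/tri- are ignored for ordering).
The name is 4-chloro-5,6-dimethyldecan-3-one.

4-chloro-5,6-dimethyldecan-3-one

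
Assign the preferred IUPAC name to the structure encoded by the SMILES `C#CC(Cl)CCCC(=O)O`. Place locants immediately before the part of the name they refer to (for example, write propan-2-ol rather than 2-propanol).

Counting along the main chain through the –COOH group and the multiple bond gives 7 carbons: the parent is heptane.
The principal characteristic group is a carboxylic acid (terminal –COOH), named with the suffix -oic acid.
The chain contains a C≡C triple bond, so the unsaturation ending is -yne.
The numbering direction is chosen so that the carboxylic acid carbon is C-1 by definition.
With this numbering: the triple bond between C-6 and C-7; a chloro group at C-5.
The name is 5-chlorohept-6-ynoic acid.

5-chlorohept-6-ynoic acid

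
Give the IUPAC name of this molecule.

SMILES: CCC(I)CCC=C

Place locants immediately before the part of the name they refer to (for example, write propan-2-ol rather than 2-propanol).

5-iodohept-1-ene

The longest carbon chain that includes the multiple bond has 7 carbons, so the parent hydride is heptane.
The chain contains a C=C double bond, so the unsaturation ending is -ene.
Choose the numbering such that numbering from this end puts the double bond at C-1 rather than C-6.
With this numbering: the double bond between C-1 and C-2; an iodo group at C-5.
Putting it together: 5-iodohept-1-ene.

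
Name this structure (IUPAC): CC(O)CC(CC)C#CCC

Counting along the main chain through the –OH group and the multiple bond gives 8 carbons: the parent is octane.
The principal characteristic group is an alcohol (–OH), named with the suffix -ol.
There is one C≡C triple bond, indicated by the ending -yne.
Number the chain so that numbering from this end puts the hydroxyl group at C-2 rather than C-7.
This places the hydroxyl at C-2; the triple bond between C-5 and C-6; an ethyl group at C-4.
Assembling the pieces gives 4-ethyloct-5-yn-2-ol.

4-ethyloct-5-yn-2-ol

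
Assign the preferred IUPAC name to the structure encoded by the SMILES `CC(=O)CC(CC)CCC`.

Counting along the main chain through the carbonyl gives 7 carbons: the parent is heptane.
The highest-priority functional group is a ketone (C=O on an internal carbon), so the name ends in -one.
Number the chain so that numbering from this end puts the carbonyl group at C-2 rather than C-6.
That gives the carbonyl at C-2; an ethyl group at C-4.
Assembling the pieces gives 4-ethylheptan-2-one.

4-ethylheptan-2-one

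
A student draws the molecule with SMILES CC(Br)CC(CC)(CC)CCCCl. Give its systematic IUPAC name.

6-bromo-1-chloro-4,4-diethylheptane

The longest continuous carbon chain has 7 atoms, so the parent hydride is heptane.
The numbering direction is chosen so that the substituent locant set {1,4,4,6} is lower than {2,4,4,7} at the first point of difference.
With this numbering: a bromo group at C-6; a chloro group at C-1; two ethyl groups at C-4.
The substituents are ordered alphabetically, ignoring any di-/tri- multipliers.
The name is 6-bromo-1-chloro-4,4-diethylheptane.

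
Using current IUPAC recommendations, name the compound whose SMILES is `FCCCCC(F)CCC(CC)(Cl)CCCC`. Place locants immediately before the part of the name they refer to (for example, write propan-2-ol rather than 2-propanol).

8-chloro-8-ethyl-1,5-difluorododecane

The parent chain contains 12 carbons (dodecane).
The numbering direction is chosen so that the substituent locant set {1,5,8,8} is lower than {5,5,8,12} at the first point of difference.
With this numbering: a chloro group at C-8; an ethyl group at C-8; fluoro groups at C-1 and C-5.
Prefixes are listed alphabetically: chloro, ethyl, fluoro.
The name is 8-chloro-8-ethyl-1,5-difluorododecane.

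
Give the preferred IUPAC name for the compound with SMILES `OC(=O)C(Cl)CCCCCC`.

2-chlorooctanoic acid

Counting along the main chain through the –COOH group gives 8 carbons: the parent is octane.
The highest-priority functional group is a carboxylic acid (terminal –COOH), so the name ends in -oic acid.
Choose the numbering such that the carboxylic acid carbon is C-1 by definition.
This places a chloro group at C-2.
Assembling the pieces gives 2-chlorooctanoic acid.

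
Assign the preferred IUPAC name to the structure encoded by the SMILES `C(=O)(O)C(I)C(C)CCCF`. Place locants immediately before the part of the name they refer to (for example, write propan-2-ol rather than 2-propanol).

The longest chain bearing the –COOH group is 6 carbons long (hexane).
The principal characteristic group is a carboxylic acid (terminal –COOH), named with the suffix -oic acid.
Choose the numbering such that the carboxylic acid carbon is C-1 by definition.
With this numbering: a fluoro group at C-6; an iodo group at C-2; a methyl group at C-3.
Prefixes are listed alphabetically: fluoro, iodo, methyl.
Assembling the pieces gives 6-fluoro-2-iodo-3-methylhexanoic acid.

6-fluoro-2-iodo-3-methylhexanoic acid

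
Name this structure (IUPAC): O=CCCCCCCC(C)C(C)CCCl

The longest chain bearing the –CHO group is 11 carbons long (undecane).
An aldehyde (terminal –CHO) is the principal characteristic group, giving the suffix -al.
Number the chain so that the aldehyde carbon is C-1 by definition.
This places a chloro group at C-11; methyl groups at C-8 and C-9.
Substituent prefixes are cited in alphabetical order (multiplying prefixes like di-/tri- are ignored for ordering).
Assembling the pieces gives 11-chloro-8,9-dimethylundecanal.

11-chloro-8,9-dimethylundecanal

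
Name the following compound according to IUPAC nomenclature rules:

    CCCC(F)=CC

The longest chain bearing the multiple bond is 6 carbons long (hexane).
There is one C=C double bond, indicated by the ending -ene.
The numbering direction is chosen so that numbering from this end puts the double bond at C-2 rather than C-4.
This places the double bond between C-2 and C-3; a fluoro group at C-3.
Putting it together: 3-fluorohex-2-ene.

3-fluorohex-2-ene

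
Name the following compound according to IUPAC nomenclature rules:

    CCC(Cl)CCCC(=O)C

6-chlorooctan-2-one

Counting along the main chain through the carbonyl gives 8 carbons: the parent is octane.
The principal characteristic group is a ketone (C=O on an internal carbon), named with the suffix -one.
The numbering direction is chosen so that numbering from this end puts the carbonyl group at C-2 rather than C-7.
That gives the carbonyl at C-2; a chloro group at C-6.
Putting it together: 6-chlorooctan-2-one.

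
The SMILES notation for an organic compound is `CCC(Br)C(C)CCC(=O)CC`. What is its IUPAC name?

7-bromo-6-methylnonan-3-one

Counting along the main chain through the carbonyl gives 9 carbons: the parent is nonane.
The highest-priority functional group is a ketone (C=O on an internal carbon), so the name ends in -one.
Choose the numbering such that numbering from this end puts the carbonyl group at C-3 rather than C-7.
This places the carbonyl at C-3; a bromo group at C-7; a methyl group at C-6.
The substituents are ordered alphabetically, ignoring any di-/tri- multipliers.
Assembling the pieces gives 7-bromo-6-methylnonan-3-one.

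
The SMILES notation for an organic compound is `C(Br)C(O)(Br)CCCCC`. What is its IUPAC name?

1,2-dibromoheptan-2-ol

The longest carbon chain that includes the –OH group has 7 carbons, so the parent hydride is heptane.
An alcohol (–OH) is the principal characteristic group, giving the suffix -ol.
The numbering direction is chosen so that numbering from this end puts the hydroxyl group at C-2 rather than C-6.
That gives the hydroxyl at C-2; bromo groups at C-1 and C-2.
Assembling the pieces gives 1,2-dibromoheptan-2-ol.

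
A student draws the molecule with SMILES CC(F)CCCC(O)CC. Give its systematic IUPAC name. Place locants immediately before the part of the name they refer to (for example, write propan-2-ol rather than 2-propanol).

7-fluorooctan-3-ol

The longest chain bearing the –OH group is 8 carbons long (octane).
An alcohol (–OH) is the principal characteristic group, giving the suffix -ol.
The numbering direction is chosen so that numbering from this end puts the hydroxyl group at C-3 rather than C-6.
This places the hydroxyl at C-3; a fluoro group at C-7.
The name is 7-fluorooctan-3-ol.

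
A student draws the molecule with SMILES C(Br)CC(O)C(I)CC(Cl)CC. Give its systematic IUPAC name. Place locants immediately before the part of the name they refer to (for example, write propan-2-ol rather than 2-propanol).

1-bromo-6-chloro-4-iodooctan-3-ol

Counting along the main chain through the –OH group gives 8 carbons: the parent is octane.
An alcohol (–OH) is the principal characteristic group, giving the suffix -ol.
Choose the numbering such that numbering from this end puts the hydroxyl group at C-3 rather than C-6.
This places the hydroxyl at C-3; a bromo group at C-1; a chloro group at C-6; an iodo group at C-4.
The substituents are ordered alphabetically, ignoring any di-/tri- multipliers.
Assembling the pieces gives 1-bromo-6-chloro-4-iodooctan-3-ol.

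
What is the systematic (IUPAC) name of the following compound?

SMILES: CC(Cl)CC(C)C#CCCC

8-chloro-6-methylnon-4-yne

The longest carbon chain that includes the multiple bond has 9 carbons, so the parent hydride is nonane.
There is one C≡C triple bond, indicated by the ending -yne.
Number the chain so that numbering from this end puts the triple bond at C-4 rather than C-5.
With this numbering: the triple bond between C-4 and C-5; a chloro group at C-8; a methyl group at C-6.
Prefixes are listed alphabetically: chloro, methyl.
The name is 8-chloro-6-methylnon-4-yne.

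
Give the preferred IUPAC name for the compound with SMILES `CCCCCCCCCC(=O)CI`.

The longest carbon chain that includes the carbonyl has 11 carbons, so the parent hydride is undecane.
The highest-priority functional group is a ketone (C=O on an internal carbon), so the name ends in -one.
The numbering direction is chosen so that numbering from this end puts the carbonyl group at C-2 rather than C-10.
That gives the carbonyl at C-2; an iodo group at C-1.
Assembling the pieces gives 1-iodoundecan-2-one.

1-iodoundecan-2-one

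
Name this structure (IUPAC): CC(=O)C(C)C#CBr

The longest chain bearing the carbonyl and the multiple bond is 5 carbons long (pentane).
The highest-priority functional group is a ketone (C=O on an internal carbon), so the name ends in -one.
A C≡C triple bond in the chain gives the infix -yne-.
Choose the numbering such that numbering from this end puts the carbonyl group at C-2 rather than C-4.
That gives the carbonyl at C-2; the triple bond between C-4 and C-5; a bromo group at C-5; a methyl group at C-3.
Substituent prefixes are cited in alphabetical order (multiplying prefixes like di-/tri- are ignored for ordering).
Putting it together: 5-bromo-3-methylpent-4-yn-2-one.

5-bromo-3-methylpent-4-yn-2-one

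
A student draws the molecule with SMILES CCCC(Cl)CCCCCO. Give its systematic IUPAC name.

Counting along the main chain through the –OH group gives 9 carbons: the parent is nonane.
The highest-priority functional group is an alcohol (–OH), so the name ends in -ol.
Number the chain so that numbering from this end puts the hydroxyl group at C-1 rather than C-9.
This places the hydroxyl at C-1; a chloro group at C-6.
Putting it together: 6-chlorononan-1-ol.

6-chlorononan-1-ol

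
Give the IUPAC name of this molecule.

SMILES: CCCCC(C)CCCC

The longest carbon chain is 9 atoms: the parent is nonane.
Both numbering directions give the same locant set; either may be used.
That gives a methyl group at C-5.
Putting it together: 5-methylnonane.

5-methylnonane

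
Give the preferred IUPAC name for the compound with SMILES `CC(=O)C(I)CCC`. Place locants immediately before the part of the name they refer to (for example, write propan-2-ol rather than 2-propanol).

3-iodohexan-2-one

The longest chain bearing the carbonyl is 6 carbons long (hexane).
The principal characteristic group is a ketone (C=O on an internal carbon), named with the suffix -one.
Choose the numbering such that numbering from this end puts the carbonyl group at C-2 rather than C-5.
This places the carbonyl at C-2; an iodo group at C-3.
The name is 3-iodohexan-2-one.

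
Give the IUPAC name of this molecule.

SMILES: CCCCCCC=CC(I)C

The longest carbon chain that includes the multiple bond has 10 carbons, so the parent hydride is decane.
The chain contains a C=C double bond, so the unsaturation ending is -ene.
Number the chain so that numbering from this end puts the double bond at C-3 rather than C-7.
With this numbering: the double bond between C-3 and C-4; an iodo group at C-2.
Assembling the pieces gives 2-iododec-3-ene.

2-iododec-3-ene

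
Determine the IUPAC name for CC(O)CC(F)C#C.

Counting along the main chain through the –OH group and the multiple bond gives 6 carbons: the parent is hexane.
The highest-priority functional group is an alcohol (–OH), so the name ends in -ol.
There is one C≡C triple bond, indicated by the ending -yne.
Number the chain so that numbering from this end puts the hydroxyl group at C-2 rather than C-5.
With this numbering: the hydroxyl at C-2; the triple bond between C-5 and C-6; a fluoro group at C-4.
Assembling the pieces gives 4-fluorohex-5-yn-2-ol.

4-fluorohex-5-yn-2-ol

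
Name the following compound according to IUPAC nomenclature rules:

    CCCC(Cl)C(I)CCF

4-chloro-1-fluoro-3-iodoheptane

The longest carbon chain is 7 atoms: the parent is heptane.
Number the chain so that the substituent locant set {1,3,4} is lower than {4,5,7} at the first point of difference.
This places a chloro group at C-4; a fluoro group at C-1; an iodo group at C-3.
The substituents are ordered alphabetically, ignoring any di-/tri- multipliers.
The name is 4-chloro-1-fluoro-3-iodoheptane.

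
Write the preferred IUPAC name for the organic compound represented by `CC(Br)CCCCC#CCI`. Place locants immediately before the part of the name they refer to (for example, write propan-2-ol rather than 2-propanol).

The longest chain bearing the multiple bond is 9 carbons long (nonane).
A C≡C triple bond in the chain gives the infix -yne-.
Choose the numbering such that numbering from this end puts the triple bond at C-2 rather than C-7.
This places the triple bond between C-2 and C-3; a bromo group at C-8; an iodo group at C-1.
Prefixes are listed alphabetically: bromo, iodo.
Assembling the pieces gives 8-bromo-1-iodonon-2-yne.

8-bromo-1-iodonon-2-yne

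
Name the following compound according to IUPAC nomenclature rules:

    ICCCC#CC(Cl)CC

The longest chain bearing the multiple bond is 8 carbons long (octane).
There is one C≡C triple bond, indicated by the ending -yne.
Number the chain so that the substituent locant set {1,6} is lower than {3,8} at the first point of difference.
With this numbering: the triple bond between C-4 and C-5; a chloro group at C-6; an iodo group at C-1.
Prefixes are listed alphabetically: chloro, iodo.
Putting it together: 6-chloro-1-iodooct-4-yne.

6-chloro-1-iodooct-4-yne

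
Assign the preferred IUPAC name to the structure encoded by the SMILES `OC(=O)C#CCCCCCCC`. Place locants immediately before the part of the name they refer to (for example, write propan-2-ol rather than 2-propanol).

Counting along the main chain through the –COOH group and the multiple bond gives 10 carbons: the parent is decane.
The highest-priority functional group is a carboxylic acid (terminal –COOH), so the name ends in -oic acid.
The chain contains a C≡C triple bond, so the unsaturation ending is -yne.
Choose the numbering such that the carboxylic acid carbon is C-1 by definition.
This places the triple bond between C-2 and C-3.
Assembling the pieces gives dec-2-ynoic acid.

dec-2-ynoic acid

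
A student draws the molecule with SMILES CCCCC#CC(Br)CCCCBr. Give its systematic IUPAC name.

The longest carbon chain that includes the multiple bond has 11 carbons, so the parent hydride is undecane.
The chain contains a C≡C triple bond, so the unsaturation ending is -yne.
Choose the numbering such that numbering from this end puts the triple bond at C-5 rather than C-6.
That gives the triple bond between C-5 and C-6; bromo groups at C-7 and C-11.
Putting it together: 7,11-dibromoundec-5-yne.

7,11-dibromoundec-5-yne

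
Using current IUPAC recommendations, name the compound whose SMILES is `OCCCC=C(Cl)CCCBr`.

8-bromo-5-chlorooct-4-en-1-ol

Counting along the main chain through the –OH group and the multiple bond gives 8 carbons: the parent is octane.
An alcohol (–OH) is the principal characteristic group, giving the suffix -ol.
A C=C double bond in the chain gives the infix -ene-.
The numbering direction is chosen so that numbering from this end puts the hydroxyl group at C-1 rather than C-8.
With this numbering: the hydroxyl at C-1; the double bond between C-4 and C-5; a bromo group at C-8; a chloro group at C-5.
Prefixes are listed alphabetically: bromo, chloro.
Assembling the pieces gives 8-bromo-5-chlorooct-4-en-1-ol.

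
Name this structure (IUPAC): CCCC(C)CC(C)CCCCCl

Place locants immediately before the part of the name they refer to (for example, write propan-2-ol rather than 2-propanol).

The parent chain contains 10 carbons (decane).
Choose the numbering such that the substituent locant set {1,5,7} is lower than {4,6,10} at the first point of difference.
With this numbering: a chloro group at C-1; methyl groups at C-5 and C-7.
Prefixes are listed alphabetically: chloro, methyl.
Putting it together: 1-chloro-5,7-dimethyldecane.

1-chloro-5,7-dimethyldecane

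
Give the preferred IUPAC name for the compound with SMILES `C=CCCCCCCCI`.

9-iodonon-1-ene

The longest chain bearing the multiple bond is 9 carbons long (nonane).
There is one C=C double bond, indicated by the ending -ene.
The numbering direction is chosen so that numbering from this end puts the double bond at C-1 rather than C-8.
That gives the double bond between C-1 and C-2; an iodo group at C-9.
Putting it together: 9-iodonon-1-ene.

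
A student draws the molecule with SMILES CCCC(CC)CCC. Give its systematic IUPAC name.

The parent chain contains 7 carbons (heptane).
Both numbering directions give the same locant set; either may be used.
This places an ethyl group at C-4.
Putting it together: 4-ethylheptane.

4-ethylheptane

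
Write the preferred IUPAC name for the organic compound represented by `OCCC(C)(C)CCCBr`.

The longest chain bearing the –OH group is 6 carbons long (hexane).
The principal characteristic group is an alcohol (–OH), named with the suffix -ol.
The numbering direction is chosen so that numbering from this end puts the hydroxyl group at C-1 rather than C-6.
This places the hydroxyl at C-1; a bromo group at C-6; two methyl groups at C-3.
The substituents are ordered alphabetically, ignoring any di-/tri- multipliers.
Putting it together: 6-bromo-3,3-dimethylhexan-1-ol.

6-bromo-3,3-dimethylhexan-1-ol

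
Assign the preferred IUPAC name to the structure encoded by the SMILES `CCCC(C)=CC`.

The longest chain bearing the multiple bond is 6 carbons long (hexane).
The chain contains a C=C double bond, so the unsaturation ending is -ene.
Choose the numbering such that numbering from this end puts the double bond at C-2 rather than C-4.
This places the double bond between C-2 and C-3; a methyl group at C-3.
Putting it together: 3-methylhex-2-ene.

3-methylhex-2-ene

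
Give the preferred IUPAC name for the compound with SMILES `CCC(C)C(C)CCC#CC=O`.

6,7-dimethylnon-2-ynal

The longest chain bearing the –CHO group and the multiple bond is 9 carbons long (nonane).
The principal characteristic group is an aldehyde (terminal –CHO), named with the suffix -al.
The chain contains a C≡C triple bond, so the unsaturation ending is -yne.
The numbering direction is chosen so that the aldehyde carbon is C-1 by definition.
That gives the triple bond between C-2 and C-3; methyl groups at C-6 and C-7.
Assembling the pieces gives 6,7-dimethylnon-2-ynal.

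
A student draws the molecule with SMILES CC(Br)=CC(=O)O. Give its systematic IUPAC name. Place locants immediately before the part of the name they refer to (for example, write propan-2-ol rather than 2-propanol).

3-bromobut-2-enoic acid

The longest chain bearing the –COOH group and the multiple bond is 4 carbons long (butane).
A carboxylic acid (terminal –COOH) is the principal characteristic group, giving the suffix -oic acid.
There is one C=C double bond, indicated by the ending -ene.
The numbering direction is chosen so that the carboxylic acid carbon is C-1 by definition.
This places the double bond between C-2 and C-3; a bromo group at C-3.
Putting it together: 3-bromobut-2-enoic acid.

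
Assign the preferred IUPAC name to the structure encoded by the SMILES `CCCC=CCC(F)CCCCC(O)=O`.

6-fluorododec-8-enoic acid

Counting along the main chain through the –COOH group and the multiple bond gives 12 carbons: the parent is dodecane.
The principal characteristic group is a carboxylic acid (terminal –COOH), named with the suffix -oic acid.
A C=C double bond in the chain gives the infix -ene-.
Number the chain so that the carboxylic acid carbon is C-1 by definition.
This places the double bond between C-8 and C-9; a fluoro group at C-6.
Assembling the pieces gives 6-fluorododec-8-enoic acid.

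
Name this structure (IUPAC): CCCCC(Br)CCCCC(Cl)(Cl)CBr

The longest carbon chain is 11 atoms: the parent is undecane.
The numbering direction is chosen so that the substituent locant set {1,2,2,7} is lower than {5,10,10,11} at the first point of difference.
That gives bromo groups at C-1 and C-7; two chloro groups at C-2.
The substituents are ordered alphabetically, ignoring any di-/tri- multipliers.
Putting it together: 1,7-dibromo-2,2-dichloroundecane.

1,7-dibromo-2,2-dichloroundecane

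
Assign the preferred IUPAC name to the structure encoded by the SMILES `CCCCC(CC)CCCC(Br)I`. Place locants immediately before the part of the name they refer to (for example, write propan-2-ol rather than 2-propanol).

The longest carbon chain is 9 atoms: the parent is nonane.
The numbering direction is chosen so that the substituent locant set {1,1,5} is lower than {5,9,9} at the first point of difference.
That gives a bromo group at C-1; an ethyl group at C-5; an iodo group at C-1.
Substituent prefixes are cited in alphabetical order (multiplying prefixes like di-/tri- are ignored for ordering).
Putting it together: 1-bromo-5-ethyl-1-iodononane.

1-bromo-5-ethyl-1-iodononane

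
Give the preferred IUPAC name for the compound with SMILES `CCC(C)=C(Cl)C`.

2-chloro-3-methylpent-2-ene

The longest chain bearing the multiple bond is 5 carbons long (pentane).
There is one C=C double bond, indicated by the ending -ene.
The numbering direction is chosen so that numbering from this end puts the double bond at C-2 rather than C-3.
That gives the double bond between C-2 and C-3; a chloro group at C-2; a methyl group at C-3.
The substituents are ordered alphabetically, ignoring any di-/tri- multipliers.
Assembling the pieces gives 2-chloro-3-methylpent-2-ene.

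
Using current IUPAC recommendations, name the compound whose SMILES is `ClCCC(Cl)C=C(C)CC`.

5,7-dichloro-3-methylhept-3-ene

The longest chain bearing the multiple bond is 7 carbons long (heptane).
A C=C double bond in the chain gives the infix -ene-.
Number the chain so that numbering from this end puts the double bond at C-3 rather than C-4.
That gives the double bond between C-3 and C-4; chloro groups at C-5 and C-7; a methyl group at C-3.
Substituent prefixes are cited in alphabetical order (multiplying prefixes like di-/tri- are ignored for ordering).
Putting it together: 5,7-dichloro-3-methylhept-3-ene.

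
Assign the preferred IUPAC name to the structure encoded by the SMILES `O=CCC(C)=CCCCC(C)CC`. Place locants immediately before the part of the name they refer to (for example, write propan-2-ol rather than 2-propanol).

3,8-dimethyldec-3-enal

The longest chain bearing the –CHO group and the multiple bond is 10 carbons long (decane).
An aldehyde (terminal –CHO) is the principal characteristic group, giving the suffix -al.
The chain contains a C=C double bond, so the unsaturation ending is -ene.
Number the chain so that the aldehyde carbon is C-1 by definition.
That gives the double bond between C-3 and C-4; methyl groups at C-3 and C-8.
The name is 3,8-dimethyldec-3-enal.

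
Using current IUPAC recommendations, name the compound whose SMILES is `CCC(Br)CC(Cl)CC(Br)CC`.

3,7-dibromo-5-chlorononane

The longest carbon chain is 9 atoms: the parent is nonane.
Numbering from either end gives identical locants here.
With this numbering: bromo groups at C-3 and C-7; a chloro group at C-5.
The substituents are ordered alphabetically, ignoring any di-/tri- multipliers.
The name is 3,7-dibromo-5-chlorononane.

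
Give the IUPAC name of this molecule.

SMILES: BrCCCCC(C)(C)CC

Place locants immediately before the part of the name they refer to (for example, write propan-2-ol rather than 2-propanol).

The longest carbon chain is 7 atoms: the parent is heptane.
The numbering direction is chosen so that the substituent locant set {1,5,5} is lower than {3,3,7} at the first point of difference.
That gives a bromo group at C-1; two methyl groups at C-5.
Prefixes are listed alphabetically: bromo, methyl.
The name is 1-bromo-5,5-dimethylheptane.

1-bromo-5,5-dimethylheptane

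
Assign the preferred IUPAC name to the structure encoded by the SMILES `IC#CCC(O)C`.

The longest carbon chain that includes the –OH group and the multiple bond has 5 carbons, so the parent hydride is pentane.
An alcohol (–OH) is the principal characteristic group, giving the suffix -ol.
There is one C≡C triple bond, indicated by the ending -yne.
The numbering direction is chosen so that numbering from this end puts the hydroxyl group at C-2 rather than C-4.
With this numbering: the hydroxyl at C-2; the triple bond between C-4 and C-5; an iodo group at C-5.
Assembling the pieces gives 5-iodopent-4-yn-2-ol.

5-iodopent-4-yn-2-ol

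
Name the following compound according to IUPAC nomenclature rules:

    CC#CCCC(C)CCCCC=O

The longest carbon chain that includes the –CHO group and the multiple bond has 11 carbons, so the parent hydride is undecane.
The principal characteristic group is an aldehyde (terminal –CHO), named with the suffix -al.
The chain contains a C≡C triple bond, so the unsaturation ending is -yne.
Number the chain so that the aldehyde carbon is C-1 by definition.
That gives the triple bond between C-9 and C-10; a methyl group at C-6.
Putting it together: 6-methylundec-9-ynal.

6-methylundec-9-ynal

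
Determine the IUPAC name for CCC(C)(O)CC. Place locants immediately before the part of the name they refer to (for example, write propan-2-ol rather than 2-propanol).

The longest carbon chain that includes the –OH group has 5 carbons, so the parent hydride is pentane.
The highest-priority functional group is an alcohol (–OH), so the name ends in -ol.
Both numbering directions give the same locant set; either may be used.
With this numbering: the hydroxyl at C-3; a methyl group at C-3.
The name is 3-methylpentan-3-ol.

3-methylpentan-3-ol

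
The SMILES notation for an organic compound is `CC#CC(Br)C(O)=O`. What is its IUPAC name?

2-bromopent-3-ynoic acid

The longest carbon chain that includes the –COOH group and the multiple bond has 5 carbons, so the parent hydride is pentane.
The principal characteristic group is a carboxylic acid (terminal –COOH), named with the suffix -oic acid.
There is one C≡C triple bond, indicated by the ending -yne.
The numbering direction is chosen so that the carboxylic acid carbon is C-1 by definition.
That gives the triple bond between C-3 and C-4; a bromo group at C-2.
Putting it together: 2-bromopent-3-ynoic acid.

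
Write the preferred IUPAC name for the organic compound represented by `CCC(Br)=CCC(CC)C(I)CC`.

3-bromo-6-ethyl-7-iodonon-3-ene

Counting along the main chain through the multiple bond gives 9 carbons: the parent is nonane.
There is one C=C double bond, indicated by the ending -ene.
Number the chain so that numbering from this end puts the double bond at C-3 rather than C-6.
That gives the double bond between C-3 and C-4; a bromo group at C-3; an ethyl group at C-6; an iodo group at C-7.
The substituents are ordered alphabetically, ignoring any di-/tri- multipliers.
Putting it together: 3-bromo-6-ethyl-7-iodonon-3-ene.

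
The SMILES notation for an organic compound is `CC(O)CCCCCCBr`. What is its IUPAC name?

8-bromooctan-2-ol

The longest carbon chain that includes the –OH group has 8 carbons, so the parent hydride is octane.
The principal characteristic group is an alcohol (–OH), named with the suffix -ol.
Choose the numbering such that numbering from this end puts the hydroxyl group at C-2 rather than C-7.
This places the hydroxyl at C-2; a bromo group at C-8.
Putting it together: 8-bromooctan-2-ol.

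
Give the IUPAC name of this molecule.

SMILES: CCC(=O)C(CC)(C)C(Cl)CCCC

Counting along the main chain through the carbonyl gives 9 carbons: the parent is nonane.
The principal characteristic group is a ketone (C=O on an internal carbon), named with the suffix -one.
Choose the numbering such that numbering from this end puts the carbonyl group at C-3 rather than C-7.
This places the carbonyl at C-3; a chloro group at C-5; an ethyl group at C-4; a methyl group at C-4.
The substituents are ordered alphabetically, ignoring any di-/tri- multipliers.
Putting it together: 5-chloro-4-ethyl-4-methylnonan-3-one.

5-chloro-4-ethyl-4-methylnonan-3-one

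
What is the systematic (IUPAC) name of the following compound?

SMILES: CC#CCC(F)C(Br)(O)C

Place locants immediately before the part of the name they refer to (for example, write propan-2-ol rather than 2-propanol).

The longest chain bearing the –OH group and the multiple bond is 7 carbons long (heptane).
The highest-priority functional group is an alcohol (–OH), so the name ends in -ol.
The chain contains a C≡C triple bond, so the unsaturation ending is -yne.
Choose the numbering such that numbering from this end puts the hydroxyl group at C-2 rather than C-6.
With this numbering: the hydroxyl at C-2; the triple bond between C-5 and C-6; a bromo group at C-2; a fluoro group at C-3.
The substituents are ordered alphabetically, ignoring any di-/tri- multipliers.
The name is 2-bromo-3-fluorohept-5-yn-2-ol.

2-bromo-3-fluorohept-5-yn-2-ol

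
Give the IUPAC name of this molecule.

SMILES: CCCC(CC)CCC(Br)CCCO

4-bromo-7-ethyldecan-1-ol

The longest carbon chain that includes the –OH group has 10 carbons, so the parent hydride is decane.
The highest-priority functional group is an alcohol (–OH), so the name ends in -ol.
The numbering direction is chosen so that numbering from this end puts the hydroxyl group at C-1 rather than C-10.
That gives the hydroxyl at C-1; a bromo group at C-4; an ethyl group at C-7.
The substituents are ordered alphabetically, ignoring any di-/tri- multipliers.
The name is 4-bromo-7-ethyldecan-1-ol.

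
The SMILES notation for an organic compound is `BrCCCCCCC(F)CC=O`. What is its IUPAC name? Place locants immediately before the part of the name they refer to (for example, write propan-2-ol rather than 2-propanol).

9-bromo-3-fluorononanal

The longest chain bearing the –CHO group is 9 carbons long (nonane).
The principal characteristic group is an aldehyde (terminal –CHO), named with the suffix -al.
Number the chain so that the aldehyde carbon is C-1 by definition.
This places a bromo group at C-9; a fluoro group at C-3.
Substituent prefixes are cited in alphabetical order (multiplying prefixes like di-/tri- are ignored for ordering).
Assembling the pieces gives 9-bromo-3-fluorononanal.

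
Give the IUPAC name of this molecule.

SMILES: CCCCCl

The longest continuous carbon chain has 4 atoms, so the parent hydride is butane.
Number the chain so that the substituent locant set {1} is lower than {4} at the first point of difference.
That gives a chloro group at C-1.
Putting it together: 1-chlorobutane.

1-chlorobutane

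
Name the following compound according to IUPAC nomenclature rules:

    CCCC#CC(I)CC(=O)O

3-iodooct-4-ynoic acid

The longest chain bearing the –COOH group and the multiple bond is 8 carbons long (octane).
The highest-priority functional group is a carboxylic acid (terminal –COOH), so the name ends in -oic acid.
There is one C≡C triple bond, indicated by the ending -yne.
Number the chain so that the carboxylic acid carbon is C-1 by definition.
This places the triple bond between C-4 and C-5; an iodo group at C-3.
Assembling the pieces gives 3-iodooct-4-ynoic acid.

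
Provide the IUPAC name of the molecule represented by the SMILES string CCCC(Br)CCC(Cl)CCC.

4-bromo-7-chlorodecane

The parent chain contains 10 carbons (decane).
Number the chain so that the locant sets are identical either way, so the alphabetically earlier bromo substituent takes the lower locant (4 rather than 7).
This places a bromo group at C-4; a chloro group at C-7.
Prefixes are listed alphabetically: bromo, chloro.
Assembling the pieces gives 4-bromo-7-chlorodecane.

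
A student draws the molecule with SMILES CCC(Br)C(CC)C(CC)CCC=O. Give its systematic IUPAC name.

The longest chain bearing the –CHO group is 8 carbons long (octane).
The highest-priority functional group is an aldehyde (terminal –CHO), so the name ends in -al.
The numbering direction is chosen so that the aldehyde carbon is C-1 by definition.
That gives a bromo group at C-6; ethyl groups at C-4 and C-5.
Substituent prefixes are cited in alphabetical order (multiplying prefixes like di-/tri- are ignored for ordering).
Assembling the pieces gives 6-bromo-4,5-diethyloctanal.

6-bromo-4,5-diethyloctanal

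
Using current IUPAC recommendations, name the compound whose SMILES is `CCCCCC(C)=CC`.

3-methyloct-2-ene

The longest chain bearing the multiple bond is 8 carbons long (octane).
There is one C=C double bond, indicated by the ending -ene.
Number the chain so that numbering from this end puts the double bond at C-2 rather than C-6.
With this numbering: the double bond between C-2 and C-3; a methyl group at C-3.
Assembling the pieces gives 3-methyloct-2-ene.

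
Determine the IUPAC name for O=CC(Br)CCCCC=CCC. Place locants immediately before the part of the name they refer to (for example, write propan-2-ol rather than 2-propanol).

The longest chain bearing the –CHO group and the multiple bond is 10 carbons long (decane).
An aldehyde (terminal –CHO) is the principal characteristic group, giving the suffix -al.
The chain contains a C=C double bond, so the unsaturation ending is -ene.
Choose the numbering such that the aldehyde carbon is C-1 by definition.
This places the double bond between C-7 and C-8; a bromo group at C-2.
Assembling the pieces gives 2-bromodec-7-enal.

2-bromodec-7-enal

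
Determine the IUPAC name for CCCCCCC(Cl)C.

The longest continuous carbon chain has 8 atoms, so the parent hydride is octane.
Number the chain so that the substituent locant set {2} is lower than {7} at the first point of difference.
This places a chloro group at C-2.
Assembling the pieces gives 2-chlorooctane.

2-chlorooctane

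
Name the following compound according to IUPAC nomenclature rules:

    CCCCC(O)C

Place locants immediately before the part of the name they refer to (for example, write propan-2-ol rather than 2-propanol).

hexan-2-ol

Counting along the main chain through the –OH group gives 6 carbons: the parent is hexane.
The highest-priority functional group is an alcohol (–OH), so the name ends in -ol.
The numbering direction is chosen so that numbering from this end puts the hydroxyl group at C-2 rather than C-5.
With this numbering: the hydroxyl at C-2.
Assembling the pieces gives hexan-2-ol.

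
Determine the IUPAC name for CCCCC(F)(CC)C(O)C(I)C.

4-ethyl-4-fluoro-2-iodooctan-3-ol

The longest carbon chain that includes the –OH group has 8 carbons, so the parent hydride is octane.
An alcohol (–OH) is the principal characteristic group, giving the suffix -ol.
The numbering direction is chosen so that numbering from this end puts the hydroxyl group at C-3 rather than C-6.
That gives the hydroxyl at C-3; an ethyl group at C-4; a fluoro group at C-4; an iodo group at C-2.
Substituent prefixes are cited in alphabetical order (multiplying prefixes like di-/tri- are ignored for ordering).
Assembling the pieces gives 4-ethyl-4-fluoro-2-iodooctan-3-ol.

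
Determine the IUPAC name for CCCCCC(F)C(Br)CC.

The longest carbon chain is 9 atoms: the parent is nonane.
The numbering direction is chosen so that the substituent locant set {3,4} is lower than {6,7} at the first point of difference.
That gives a bromo group at C-3; a fluoro group at C-4.
The substituents are ordered alphabetically, ignoring any di-/tri- multipliers.
The name is 3-bromo-4-fluorononane.

3-bromo-4-fluorononane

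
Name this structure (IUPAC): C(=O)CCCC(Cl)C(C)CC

The longest carbon chain that includes the –CHO group has 8 carbons, so the parent hydride is octane.
An aldehyde (terminal –CHO) is the principal characteristic group, giving the suffix -al.
The numbering direction is chosen so that the aldehyde carbon is C-1 by definition.
This places a chloro group at C-5; a methyl group at C-6.
The substituents are ordered alphabetically, ignoring any di-/tri- multipliers.
Assembling the pieces gives 5-chloro-6-methyloctanal.

5-chloro-6-methyloctanal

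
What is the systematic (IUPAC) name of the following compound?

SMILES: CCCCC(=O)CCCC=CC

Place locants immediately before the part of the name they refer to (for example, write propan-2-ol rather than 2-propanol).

Counting along the main chain through the carbonyl and the multiple bond gives 11 carbons: the parent is undecane.
The principal characteristic group is a ketone (C=O on an internal carbon), named with the suffix -one.
The chain contains a C=C double bond, so the unsaturation ending is -ene.
Choose the numbering such that numbering from this end puts the carbonyl group at C-5 rather than C-7.
This places the carbonyl at C-5; the double bond between C-9 and C-10.
The name is undec-9-en-5-one.

undec-9-en-5-one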